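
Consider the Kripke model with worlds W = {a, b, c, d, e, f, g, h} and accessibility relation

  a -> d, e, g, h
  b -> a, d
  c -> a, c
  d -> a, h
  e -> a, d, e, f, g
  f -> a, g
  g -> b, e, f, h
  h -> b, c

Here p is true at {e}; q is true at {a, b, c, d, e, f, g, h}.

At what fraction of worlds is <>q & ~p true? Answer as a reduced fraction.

a: <>q is T, ~p is T. ✓
b: <>q is T, ~p is T. ✓
c: <>q is T, ~p is T. ✓
d: <>q is T, ~p is T. ✓
e: <>q is T, ~p is F. ✗
f: <>q is T, ~p is T. ✓
g: <>q is T, ~p is T. ✓
h: <>q is T, ~p is T. ✓
That's 7 of 8 worlds, so 7/8.

7/8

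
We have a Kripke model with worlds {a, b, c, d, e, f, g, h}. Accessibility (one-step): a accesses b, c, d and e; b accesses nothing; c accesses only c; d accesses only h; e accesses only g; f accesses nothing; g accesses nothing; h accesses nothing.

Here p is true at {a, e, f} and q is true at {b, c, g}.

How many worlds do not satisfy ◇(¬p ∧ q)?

5

a: successors {b, c, d, e}; ¬p ∧ q there: b:T, c:T, d:F, e:F. ✓
b: no successors, so ◇(¬p ∧ q) fails. ✗
c: successors {c}; ¬p ∧ q there: c:T. ✓
d: successors {h}; ¬p ∧ q there: h:F. ✗
e: successors {g}; ¬p ∧ q there: g:T. ✓
f: no successors, so ◇(¬p ∧ q) fails. ✗
g: no successors, so ◇(¬p ∧ q) fails. ✗
h: no successors, so ◇(¬p ∧ q) fails. ✗
Satisfying worlds: {a, c, e}.
So ◇(¬p ∧ q) fails at the other 5 worlds.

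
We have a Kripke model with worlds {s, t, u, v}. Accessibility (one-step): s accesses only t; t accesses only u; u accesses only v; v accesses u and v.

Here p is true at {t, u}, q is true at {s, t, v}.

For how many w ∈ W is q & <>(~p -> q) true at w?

s: q is T, <>(~p -> q) is T. ✓
t: q is T, <>(~p -> q) is T. ✓
u: q is F, <>(~p -> q) is T. ✗
v: q is T, <>(~p -> q) is T. ✓
Satisfying worlds: {s, t, v}.

3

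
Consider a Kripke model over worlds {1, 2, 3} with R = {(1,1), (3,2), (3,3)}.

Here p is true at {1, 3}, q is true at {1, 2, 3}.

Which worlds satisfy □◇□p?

1: successors {1}; ◇□p there: 1:T. ✓
2: no successors, so □◇□p holds vacuously. ✓
3: successors {2, 3}; ◇□p there: 2:F, 3:T. ✗

{1, 2}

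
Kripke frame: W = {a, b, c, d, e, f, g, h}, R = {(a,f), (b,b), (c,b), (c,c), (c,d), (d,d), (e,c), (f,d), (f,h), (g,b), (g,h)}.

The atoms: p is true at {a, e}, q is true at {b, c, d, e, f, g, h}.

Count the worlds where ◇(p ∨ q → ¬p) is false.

a: successors {f}; p ∨ q → ¬p there: f:T. ✓
b: successors {b}; p ∨ q → ¬p there: b:T. ✓
c: successors {b, c, d}; p ∨ q → ¬p there: b:T, c:T, d:T. ✓
d: successors {d}; p ∨ q → ¬p there: d:T. ✓
e: successors {c}; p ∨ q → ¬p there: c:T. ✓
f: successors {d, h}; p ∨ q → ¬p there: d:T, h:T. ✓
g: successors {b, h}; p ∨ q → ¬p there: b:T, h:T. ✓
h: no successors, so ◇(p ∨ q → ¬p) fails. ✗
Satisfying worlds: {a, b, c, d, e, f, g}.
So ◇(p ∨ q → ¬p) fails at the other 1 world.

1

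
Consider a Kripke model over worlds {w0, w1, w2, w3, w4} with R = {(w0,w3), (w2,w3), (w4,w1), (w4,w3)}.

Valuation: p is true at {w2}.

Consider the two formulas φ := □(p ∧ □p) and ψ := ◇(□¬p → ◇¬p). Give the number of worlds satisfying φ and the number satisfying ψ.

For □(p ∧ □p):
w0: successors {w3}; p ∧ □p there: w3:F. ✗
w1: no successors, so □(p ∧ □p) holds vacuously. ✓
w2: successors {w3}; p ∧ □p there: w3:F. ✗
w3: no successors, so □(p ∧ □p) holds vacuously. ✓
w4: successors {w1, w3}; p ∧ □p there: w1:F, w3:F. ✗
— 2 worlds.
For ◇(□¬p → ◇¬p):
w0: successors {w3}; □¬p → ◇¬p there: w3:F. ✗
w1: no successors, so ◇(□¬p → ◇¬p) fails. ✗
w2: successors {w3}; □¬p → ◇¬p there: w3:F. ✗
w3: no successors, so ◇(□¬p → ◇¬p) fails. ✗
w4: successors {w1, w3}; □¬p → ◇¬p there: w1:F, w3:F. ✗
— 0 worlds.

2 and 0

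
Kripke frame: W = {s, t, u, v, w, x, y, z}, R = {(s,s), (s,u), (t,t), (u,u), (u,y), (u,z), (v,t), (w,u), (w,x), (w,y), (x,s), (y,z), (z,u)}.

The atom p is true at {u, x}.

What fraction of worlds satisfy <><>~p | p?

7/8

s: <><>~p is T, p is F. ✓
t: <><>~p is T, p is F. ✓
u: <><>~p is T, p is T. ✓
v: <><>~p is T, p is F. ✓
w: <><>~p is T, p is F. ✓
x: <><>~p is T, p is T. ✓
y: <><>~p is F, p is F. ✗
z: <><>~p is T, p is F. ✓
That's 7 of 8 worlds, so 7/8.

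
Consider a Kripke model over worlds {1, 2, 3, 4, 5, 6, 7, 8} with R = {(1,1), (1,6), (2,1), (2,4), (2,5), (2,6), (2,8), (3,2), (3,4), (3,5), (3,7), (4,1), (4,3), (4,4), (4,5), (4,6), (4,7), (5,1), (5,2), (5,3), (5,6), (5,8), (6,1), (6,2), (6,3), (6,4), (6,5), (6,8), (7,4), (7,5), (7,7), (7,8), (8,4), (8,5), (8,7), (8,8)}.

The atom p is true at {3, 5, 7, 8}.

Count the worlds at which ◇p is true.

7

1: successors {1, 6}; p there: 1:F, 6:F. ✗
2: successors {1, 4, 5, 6, 8}; p there: 1:F, 4:F, 5:T, 6:F, 8:T. ✓
3: successors {2, 4, 5, 7}; p there: 2:F, 4:F, 5:T, 7:T. ✓
4: successors {1, 3, 4, 5, 6, 7}; p there: 1:F, 3:T, 4:F, 5:T, 6:F, 7:T. ✓
5: successors {1, 2, 3, 6, 8}; p there: 1:F, 2:F, 3:T, 6:F, 8:T. ✓
6: successors {1, 2, 3, 4, 5, 8}; p there: 1:F, 2:F, 3:T, 4:F, 5:T, 8:T. ✓
7: successors {4, 5, 7, 8}; p there: 4:F, 5:T, 7:T, 8:T. ✓
8: successors {4, 5, 7, 8}; p there: 4:F, 5:T, 7:T, 8:T. ✓
Satisfying worlds: {2, 3, 4, 5, 6, 7, 8}.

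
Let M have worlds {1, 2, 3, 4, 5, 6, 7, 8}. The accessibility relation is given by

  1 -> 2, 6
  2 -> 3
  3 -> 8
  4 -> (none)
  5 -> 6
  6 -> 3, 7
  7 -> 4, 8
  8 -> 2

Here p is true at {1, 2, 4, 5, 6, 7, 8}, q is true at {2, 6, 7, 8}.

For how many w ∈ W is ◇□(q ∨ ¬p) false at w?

1

1: successors {2, 6}; □(q ∨ ¬p) there: 2:T, 6:T. ✓
2: successors {3}; □(q ∨ ¬p) there: 3:T. ✓
3: successors {8}; □(q ∨ ¬p) there: 8:T. ✓
4: no successors, so ◇□(q ∨ ¬p) fails. ✗
5: successors {6}; □(q ∨ ¬p) there: 6:T. ✓
6: successors {3, 7}; □(q ∨ ¬p) there: 3:T, 7:F. ✓
7: successors {4, 8}; □(q ∨ ¬p) there: 4:T, 8:T. ✓
8: successors {2}; □(q ∨ ¬p) there: 2:T. ✓
Satisfying worlds: {1, 2, 3, 5, 6, 7, 8}.
So ◇□(q ∨ ¬p) fails at the other 1 world.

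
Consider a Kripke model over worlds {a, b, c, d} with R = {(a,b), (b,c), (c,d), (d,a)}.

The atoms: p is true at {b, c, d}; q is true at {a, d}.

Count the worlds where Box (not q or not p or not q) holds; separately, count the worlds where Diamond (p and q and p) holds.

For Box (not q or not p or not q):
a: successors {b}; not q or not p or not q there: b:T. ✓
b: successors {c}; not q or not p or not q there: c:T. ✓
c: successors {d}; not q or not p or not q there: d:F. ✗
d: successors {a}; not q or not p or not q there: a:T. ✓
— 3 worlds.
For Diamond (p and q and p):
a: successors {b}; p and q and p there: b:F. ✗
b: successors {c}; p and q and p there: c:F. ✗
c: successors {d}; p and q and p there: d:T. ✓
d: successors {a}; p and q and p there: a:F. ✗
— 1 world.

3 and 1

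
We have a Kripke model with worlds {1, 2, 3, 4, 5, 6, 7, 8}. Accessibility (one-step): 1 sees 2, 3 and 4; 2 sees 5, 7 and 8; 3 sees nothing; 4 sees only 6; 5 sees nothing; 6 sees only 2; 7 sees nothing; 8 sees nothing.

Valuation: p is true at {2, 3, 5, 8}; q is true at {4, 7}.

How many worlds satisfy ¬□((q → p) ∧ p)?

1: □((q → p) ∧ p) is F. ✓
2: □((q → p) ∧ p) is F. ✓
3: □((q → p) ∧ p) is T. ✗
4: □((q → p) ∧ p) is F. ✓
5: □((q → p) ∧ p) is T. ✗
6: □((q → p) ∧ p) is T. ✗
7: □((q → p) ∧ p) is T. ✗
8: □((q → p) ∧ p) is T. ✗
Satisfying worlds: {1, 2, 4}.

3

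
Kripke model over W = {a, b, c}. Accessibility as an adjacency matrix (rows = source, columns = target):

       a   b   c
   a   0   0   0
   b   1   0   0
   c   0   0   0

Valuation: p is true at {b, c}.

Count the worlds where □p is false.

a: no successors, so □p holds vacuously. ✓
b: successors {a}; p there: a:F. ✗
c: no successors, so □p holds vacuously. ✓
Satisfying worlds: {a, c}.
So □p fails at the other 1 world.

1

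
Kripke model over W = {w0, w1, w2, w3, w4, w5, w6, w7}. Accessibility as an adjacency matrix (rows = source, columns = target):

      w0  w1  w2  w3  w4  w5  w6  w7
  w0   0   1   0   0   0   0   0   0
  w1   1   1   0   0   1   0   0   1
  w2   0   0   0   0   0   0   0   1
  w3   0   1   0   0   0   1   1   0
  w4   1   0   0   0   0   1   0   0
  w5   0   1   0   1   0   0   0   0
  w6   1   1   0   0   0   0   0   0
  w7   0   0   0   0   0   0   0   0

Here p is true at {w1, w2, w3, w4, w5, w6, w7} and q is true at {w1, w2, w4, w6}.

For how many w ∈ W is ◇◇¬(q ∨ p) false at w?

w0: successors {w1}; ◇¬(q ∨ p) there: w1:T. ✓
w1: successors {w0, w1, w4, w7}; ◇¬(q ∨ p) there: w0:F, w1:T, w4:T, w7:F. ✓
w2: successors {w7}; ◇¬(q ∨ p) there: w7:F. ✗
w3: successors {w1, w5, w6}; ◇¬(q ∨ p) there: w1:T, w5:F, w6:T. ✓
w4: successors {w0, w5}; ◇¬(q ∨ p) there: w0:F, w5:F. ✗
w5: successors {w1, w3}; ◇¬(q ∨ p) there: w1:T, w3:F. ✓
w6: successors {w0, w1}; ◇¬(q ∨ p) there: w0:F, w1:T. ✓
w7: no successors, so ◇◇¬(q ∨ p) fails. ✗
Satisfying worlds: {w0, w1, w3, w5, w6}.
So ◇◇¬(q ∨ p) fails at the other 3 worlds.

3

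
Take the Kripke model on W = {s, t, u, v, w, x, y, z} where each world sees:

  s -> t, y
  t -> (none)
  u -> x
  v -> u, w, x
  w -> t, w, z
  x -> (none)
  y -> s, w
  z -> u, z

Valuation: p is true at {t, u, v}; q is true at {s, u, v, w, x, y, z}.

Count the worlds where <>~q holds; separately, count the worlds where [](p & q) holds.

2 and 2

For <>~q:
s: successors {t, y}; ~q there: t:T, y:F. ✓
t: no successors, so <>~q fails. ✗
u: successors {x}; ~q there: x:F. ✗
v: successors {u, w, x}; ~q there: u:F, w:F, x:F. ✗
w: successors {t, w, z}; ~q there: t:T, w:F, z:F. ✓
x: no successors, so <>~q fails. ✗
y: successors {s, w}; ~q there: s:F, w:F. ✗
z: successors {u, z}; ~q there: u:F, z:F. ✗
— 2 worlds.
For [](p & q):
s: successors {t, y}; p & q there: t:F, y:F. ✗
t: no successors, so [](p & q) holds vacuously. ✓
u: successors {x}; p & q there: x:F. ✗
v: successors {u, w, x}; p & q there: u:T, w:F, x:F. ✗
w: successors {t, w, z}; p & q there: t:F, w:F, z:F. ✗
x: no successors, so [](p & q) holds vacuously. ✓
y: successors {s, w}; p & q there: s:F, w:F. ✗
z: successors {u, z}; p & q there: u:T, z:F. ✗
— 2 worlds.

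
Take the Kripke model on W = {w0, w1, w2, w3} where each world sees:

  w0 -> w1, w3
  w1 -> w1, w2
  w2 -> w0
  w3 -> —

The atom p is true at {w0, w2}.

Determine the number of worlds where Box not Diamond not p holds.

w0: successors {w1, w3}; not Diamond not p there: w1:F, w3:T. ✗
w1: successors {w1, w2}; not Diamond not p there: w1:F, w2:T. ✗
w2: successors {w0}; not Diamond not p there: w0:F. ✗
w3: no successors, so Box not Diamond not p holds vacuously. ✓
Satisfying worlds: {w3}.

1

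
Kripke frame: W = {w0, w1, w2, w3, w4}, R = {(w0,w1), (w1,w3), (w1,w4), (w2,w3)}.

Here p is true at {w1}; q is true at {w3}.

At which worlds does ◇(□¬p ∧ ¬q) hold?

{w0, w1}

w0: successors {w1}; □¬p ∧ ¬q there: w1:T. ✓
w1: successors {w3, w4}; □¬p ∧ ¬q there: w3:F, w4:T. ✓
w2: successors {w3}; □¬p ∧ ¬q there: w3:F. ✗
w3: no successors, so ◇(□¬p ∧ ¬q) fails. ✗
w4: no successors, so ◇(□¬p ∧ ¬q) fails. ✗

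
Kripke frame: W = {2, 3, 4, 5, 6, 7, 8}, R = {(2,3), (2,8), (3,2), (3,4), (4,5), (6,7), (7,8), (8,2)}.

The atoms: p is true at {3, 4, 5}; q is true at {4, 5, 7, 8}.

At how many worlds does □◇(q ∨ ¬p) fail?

1

2: successors {3, 8}; ◇(q ∨ ¬p) there: 3:T, 8:T. ✓
3: successors {2, 4}; ◇(q ∨ ¬p) there: 2:T, 4:T. ✓
4: successors {5}; ◇(q ∨ ¬p) there: 5:F. ✗
5: no successors, so □◇(q ∨ ¬p) holds vacuously. ✓
6: successors {7}; ◇(q ∨ ¬p) there: 7:T. ✓
7: successors {8}; ◇(q ∨ ¬p) there: 8:T. ✓
8: successors {2}; ◇(q ∨ ¬p) there: 2:T. ✓
Satisfying worlds: {2, 3, 5, 6, 7, 8}.
So □◇(q ∨ ¬p) fails at the other 1 world.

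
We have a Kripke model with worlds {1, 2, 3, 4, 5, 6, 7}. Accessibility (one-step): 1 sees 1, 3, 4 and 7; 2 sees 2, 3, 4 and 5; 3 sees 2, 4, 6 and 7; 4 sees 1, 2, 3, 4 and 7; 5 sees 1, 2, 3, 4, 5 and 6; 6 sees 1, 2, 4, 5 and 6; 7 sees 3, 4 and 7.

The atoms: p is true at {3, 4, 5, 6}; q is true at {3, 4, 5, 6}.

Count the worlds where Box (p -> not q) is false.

7

1: successors {1, 3, 4, 7}; p -> not q there: 1:T, 3:F, 4:F, 7:T. ✗
2: successors {2, 3, 4, 5}; p -> not q there: 2:T, 3:F, 4:F, 5:F. ✗
3: successors {2, 4, 6, 7}; p -> not q there: 2:T, 4:F, 6:F, 7:T. ✗
4: successors {1, 2, 3, 4, 7}; p -> not q there: 1:T, 2:T, 3:F, 4:F, 7:T. ✗
5: successors {1, 2, 3, 4, 5, 6}; p -> not q there: 1:T, 2:T, 3:F, 4:F, 5:F, 6:F. ✗
6: successors {1, 2, 4, 5, 6}; p -> not q there: 1:T, 2:T, 4:F, 5:F, 6:F. ✗
7: successors {3, 4, 7}; p -> not q there: 3:F, 4:F, 7:T. ✗
Satisfying worlds: ∅.
So Box (p -> not q) fails at the other 7 worlds.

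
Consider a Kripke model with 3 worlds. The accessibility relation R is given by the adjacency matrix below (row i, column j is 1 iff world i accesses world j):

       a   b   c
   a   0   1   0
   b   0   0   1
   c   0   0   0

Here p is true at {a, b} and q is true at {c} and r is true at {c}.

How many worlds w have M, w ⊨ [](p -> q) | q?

2

a: [](p -> q) is F, q is F. ✗
b: [](p -> q) is T, q is F. ✓
c: [](p -> q) is T, q is T. ✓
Satisfying worlds: {b, c}.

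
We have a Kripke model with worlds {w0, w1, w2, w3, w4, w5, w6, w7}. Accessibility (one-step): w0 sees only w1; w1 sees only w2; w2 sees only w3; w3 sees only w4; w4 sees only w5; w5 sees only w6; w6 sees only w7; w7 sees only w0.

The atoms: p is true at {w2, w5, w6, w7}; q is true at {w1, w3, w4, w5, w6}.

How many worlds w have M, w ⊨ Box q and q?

w0: Box q is T, q is F. ✗
w1: Box q is F, q is T. ✗
w2: Box q is T, q is F. ✗
w3: Box q is T, q is T. ✓
w4: Box q is T, q is T. ✓
w5: Box q is T, q is T. ✓
w6: Box q is F, q is T. ✗
w7: Box q is F, q is F. ✗
Satisfying worlds: {w3, w4, w5}.

3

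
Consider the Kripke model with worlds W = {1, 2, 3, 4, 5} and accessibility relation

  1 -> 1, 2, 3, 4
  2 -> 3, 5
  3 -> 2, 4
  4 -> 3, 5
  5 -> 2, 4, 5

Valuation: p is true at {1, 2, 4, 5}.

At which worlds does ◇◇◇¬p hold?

1: successors {1, 2, 3, 4}; ◇◇¬p there: 1:T, 2:F, 3:T, 4:F. ✓
2: successors {3, 5}; ◇◇¬p there: 3:T, 5:T. ✓
3: successors {2, 4}; ◇◇¬p there: 2:F, 4:F. ✗
4: successors {3, 5}; ◇◇¬p there: 3:T, 5:T. ✓
5: successors {2, 4, 5}; ◇◇¬p there: 2:F, 4:F, 5:T. ✓

{1, 2, 4, 5}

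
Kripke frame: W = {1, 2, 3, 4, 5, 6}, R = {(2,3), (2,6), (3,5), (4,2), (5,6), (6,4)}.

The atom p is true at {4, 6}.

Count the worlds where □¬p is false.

3

1: no successors, so □¬p holds vacuously. ✓
2: successors {3, 6}; ¬p there: 3:T, 6:F. ✗
3: successors {5}; ¬p there: 5:T. ✓
4: successors {2}; ¬p there: 2:T. ✓
5: successors {6}; ¬p there: 6:F. ✗
6: successors {4}; ¬p there: 4:F. ✗
Satisfying worlds: {1, 3, 4}.
So □¬p fails at the other 3 worlds.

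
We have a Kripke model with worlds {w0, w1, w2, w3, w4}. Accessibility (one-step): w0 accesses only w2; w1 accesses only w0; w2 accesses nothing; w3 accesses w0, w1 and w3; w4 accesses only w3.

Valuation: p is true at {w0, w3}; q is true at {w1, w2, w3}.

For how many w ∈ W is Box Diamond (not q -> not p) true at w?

w0: successors {w2}; Diamond (not q -> not p) there: w2:F. ✗
w1: successors {w0}; Diamond (not q -> not p) there: w0:T. ✓
w2: no successors, so Box Diamond (not q -> not p) holds vacuously. ✓
w3: successors {w0, w1, w3}; Diamond (not q -> not p) there: w0:T, w1:F, w3:T. ✗
w4: successors {w3}; Diamond (not q -> not p) there: w3:T. ✓
Satisfying worlds: {w1, w2, w4}.

3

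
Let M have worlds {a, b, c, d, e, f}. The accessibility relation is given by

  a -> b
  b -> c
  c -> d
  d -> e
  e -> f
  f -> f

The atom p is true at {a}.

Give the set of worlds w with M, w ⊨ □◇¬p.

{a, b, c, d, e, f}

a: successors {b}; ◇¬p there: b:T. ✓
b: successors {c}; ◇¬p there: c:T. ✓
c: successors {d}; ◇¬p there: d:T. ✓
d: successors {e}; ◇¬p there: e:T. ✓
e: successors {f}; ◇¬p there: f:T. ✓
f: successors {f}; ◇¬p there: f:T. ✓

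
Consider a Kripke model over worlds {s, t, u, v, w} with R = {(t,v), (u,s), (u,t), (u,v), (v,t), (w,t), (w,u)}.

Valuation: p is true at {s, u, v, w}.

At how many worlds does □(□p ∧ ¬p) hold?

s: no successors, so □(□p ∧ ¬p) holds vacuously. ✓
t: successors {v}; □p ∧ ¬p there: v:F. ✗
u: successors {s, t, v}; □p ∧ ¬p there: s:F, t:T, v:F. ✗
v: successors {t}; □p ∧ ¬p there: t:T. ✓
w: successors {t, u}; □p ∧ ¬p there: t:T, u:F. ✗
Satisfying worlds: {s, v}.

2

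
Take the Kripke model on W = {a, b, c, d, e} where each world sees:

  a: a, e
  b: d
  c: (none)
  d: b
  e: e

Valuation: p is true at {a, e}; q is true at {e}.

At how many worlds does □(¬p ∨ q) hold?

a: successors {a, e}; ¬p ∨ q there: a:F, e:T. ✗
b: successors {d}; ¬p ∨ q there: d:T. ✓
c: no successors, so □(¬p ∨ q) holds vacuously. ✓
d: successors {b}; ¬p ∨ q there: b:T. ✓
e: successors {e}; ¬p ∨ q there: e:T. ✓
Satisfying worlds: {b, c, d, e}.

4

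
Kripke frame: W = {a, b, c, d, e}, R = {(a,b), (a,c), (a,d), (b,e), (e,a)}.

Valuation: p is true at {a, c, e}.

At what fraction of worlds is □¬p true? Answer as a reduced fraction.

2/5

a: successors {b, c, d}; ¬p there: b:T, c:F, d:T. ✗
b: successors {e}; ¬p there: e:F. ✗
c: no successors, so □¬p holds vacuously. ✓
d: no successors, so □¬p holds vacuously. ✓
e: successors {a}; ¬p there: a:F. ✗
That's 2 of 5 worlds, so 2/5.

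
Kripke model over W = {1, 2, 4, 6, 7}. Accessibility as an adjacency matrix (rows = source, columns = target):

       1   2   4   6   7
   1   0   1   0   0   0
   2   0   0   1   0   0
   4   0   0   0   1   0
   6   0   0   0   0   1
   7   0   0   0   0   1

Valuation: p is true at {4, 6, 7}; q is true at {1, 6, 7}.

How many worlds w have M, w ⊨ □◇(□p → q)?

1: successors {2}; ◇(□p → q) there: 2:F. ✗
2: successors {4}; ◇(□p → q) there: 4:T. ✓
4: successors {6}; ◇(□p → q) there: 6:T. ✓
6: successors {7}; ◇(□p → q) there: 7:T. ✓
7: successors {7}; ◇(□p → q) there: 7:T. ✓
Satisfying worlds: {2, 4, 6, 7}.

4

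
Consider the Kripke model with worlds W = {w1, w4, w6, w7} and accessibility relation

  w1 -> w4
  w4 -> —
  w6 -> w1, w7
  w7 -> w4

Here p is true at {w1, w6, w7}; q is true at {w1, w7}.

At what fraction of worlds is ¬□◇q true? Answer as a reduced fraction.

w1: □◇q is F. ✓
w4: □◇q is T. ✗
w6: □◇q is F. ✓
w7: □◇q is F. ✓
That's 3 of 4 worlds, so 3/4.

3/4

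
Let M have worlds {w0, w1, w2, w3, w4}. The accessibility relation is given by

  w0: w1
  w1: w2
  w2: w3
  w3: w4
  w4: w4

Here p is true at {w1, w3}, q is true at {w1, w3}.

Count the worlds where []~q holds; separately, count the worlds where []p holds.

3 and 2

For []~q:
w0: successors {w1}; ~q there: w1:F. ✗
w1: successors {w2}; ~q there: w2:T. ✓
w2: successors {w3}; ~q there: w3:F. ✗
w3: successors {w4}; ~q there: w4:T. ✓
w4: successors {w4}; ~q there: w4:T. ✓
— 3 worlds.
For []p:
w0: successors {w1}; p there: w1:T. ✓
w1: successors {w2}; p there: w2:F. ✗
w2: successors {w3}; p there: w3:T. ✓
w3: successors {w4}; p there: w4:F. ✗
w4: successors {w4}; p there: w4:F. ✗
— 2 worlds.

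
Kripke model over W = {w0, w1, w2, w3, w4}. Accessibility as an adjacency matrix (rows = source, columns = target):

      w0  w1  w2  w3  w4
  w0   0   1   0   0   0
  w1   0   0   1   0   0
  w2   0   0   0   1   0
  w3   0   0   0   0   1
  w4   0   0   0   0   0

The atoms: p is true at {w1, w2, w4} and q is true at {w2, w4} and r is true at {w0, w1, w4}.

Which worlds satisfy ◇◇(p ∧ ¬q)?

w0: successors {w1}; ◇(p ∧ ¬q) there: w1:F. ✗
w1: successors {w2}; ◇(p ∧ ¬q) there: w2:F. ✗
w2: successors {w3}; ◇(p ∧ ¬q) there: w3:F. ✗
w3: successors {w4}; ◇(p ∧ ¬q) there: w4:F. ✗
w4: no successors, so ◇◇(p ∧ ¬q) fails. ✗

∅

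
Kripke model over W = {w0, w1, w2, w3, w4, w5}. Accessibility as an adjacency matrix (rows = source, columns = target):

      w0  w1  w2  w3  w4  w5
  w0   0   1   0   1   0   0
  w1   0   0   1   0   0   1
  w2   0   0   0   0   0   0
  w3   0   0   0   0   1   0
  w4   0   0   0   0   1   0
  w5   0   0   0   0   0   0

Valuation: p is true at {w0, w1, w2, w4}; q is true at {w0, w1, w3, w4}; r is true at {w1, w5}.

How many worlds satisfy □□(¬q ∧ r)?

w0: successors {w1, w3}; □(¬q ∧ r) there: w1:F, w3:F. ✗
w1: successors {w2, w5}; □(¬q ∧ r) there: w2:T, w5:T. ✓
w2: no successors, so □□(¬q ∧ r) holds vacuously. ✓
w3: successors {w4}; □(¬q ∧ r) there: w4:F. ✗
w4: successors {w4}; □(¬q ∧ r) there: w4:F. ✗
w5: no successors, so □□(¬q ∧ r) holds vacuously. ✓
Satisfying worlds: {w1, w2, w5}.

3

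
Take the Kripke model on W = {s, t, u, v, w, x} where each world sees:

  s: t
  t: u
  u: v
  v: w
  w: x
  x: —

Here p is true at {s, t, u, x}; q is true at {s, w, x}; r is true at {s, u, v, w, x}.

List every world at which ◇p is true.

{s, t, w}

s: successors {t}; p there: t:T. ✓
t: successors {u}; p there: u:T. ✓
u: successors {v}; p there: v:F. ✗
v: successors {w}; p there: w:F. ✗
w: successors {x}; p there: x:T. ✓
x: no successors, so ◇p fails. ✗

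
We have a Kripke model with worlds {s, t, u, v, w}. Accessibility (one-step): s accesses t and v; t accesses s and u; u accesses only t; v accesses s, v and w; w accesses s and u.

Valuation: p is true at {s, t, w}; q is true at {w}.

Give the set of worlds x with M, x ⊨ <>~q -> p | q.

s: <>~q is T, p | q is T. ✓
t: <>~q is T, p | q is T. ✓
u: <>~q is T, p | q is F. ✗
v: <>~q is T, p | q is F. ✗
w: <>~q is T, p | q is T. ✓

{s, t, w}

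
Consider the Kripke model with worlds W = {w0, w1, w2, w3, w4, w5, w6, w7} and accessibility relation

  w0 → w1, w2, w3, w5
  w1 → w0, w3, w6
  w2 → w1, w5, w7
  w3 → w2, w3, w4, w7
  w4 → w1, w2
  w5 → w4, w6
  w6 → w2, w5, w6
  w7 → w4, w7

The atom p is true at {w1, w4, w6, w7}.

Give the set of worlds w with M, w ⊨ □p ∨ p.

w0: □p is F, p is F. ✗
w1: □p is F, p is T. ✓
w2: □p is F, p is F. ✗
w3: □p is F, p is F. ✗
w4: □p is F, p is T. ✓
w5: □p is T, p is F. ✓
w6: □p is F, p is T. ✓
w7: □p is T, p is T. ✓

{w1, w4, w5, w6, w7}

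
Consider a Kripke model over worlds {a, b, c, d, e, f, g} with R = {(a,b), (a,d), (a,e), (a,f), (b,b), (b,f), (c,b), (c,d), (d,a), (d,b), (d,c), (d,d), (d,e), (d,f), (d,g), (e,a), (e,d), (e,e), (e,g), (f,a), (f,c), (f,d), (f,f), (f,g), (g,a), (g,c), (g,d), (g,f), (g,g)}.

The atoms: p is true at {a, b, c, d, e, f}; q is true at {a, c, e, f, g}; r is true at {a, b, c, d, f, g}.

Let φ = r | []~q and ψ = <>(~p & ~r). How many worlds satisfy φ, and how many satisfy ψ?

For r | []~q:
a: r is T, []~q is F. ✓
b: r is T, []~q is F. ✓
c: r is T, []~q is T. ✓
d: r is T, []~q is F. ✓
e: r is F, []~q is F. ✗
f: r is T, []~q is F. ✓
g: r is T, []~q is F. ✓
— 6 worlds.
For <>(~p & ~r):
a: successors {b, d, e, f}; ~p & ~r there: b:F, d:F, e:F, f:F. ✗
b: successors {b, f}; ~p & ~r there: b:F, f:F. ✗
c: successors {b, d}; ~p & ~r there: b:F, d:F. ✗
d: successors {a, b, c, d, e, f, g}; ~p & ~r there: a:F, b:F, c:F, d:F, e:F, f:F, g:F. ✗
e: successors {a, d, e, g}; ~p & ~r there: a:F, d:F, e:F, g:F. ✗
f: successors {a, c, d, f, g}; ~p & ~r there: a:F, c:F, d:F, f:F, g:F. ✗
g: successors {a, c, d, f, g}; ~p & ~r there: a:F, c:F, d:F, f:F, g:F. ✗
— 0 worlds.

6 and 0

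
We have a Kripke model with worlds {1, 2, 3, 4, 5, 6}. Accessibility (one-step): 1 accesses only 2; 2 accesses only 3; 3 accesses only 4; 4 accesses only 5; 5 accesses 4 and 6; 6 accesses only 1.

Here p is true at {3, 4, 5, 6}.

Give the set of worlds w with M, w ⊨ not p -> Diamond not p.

1: not p is T, Diamond not p is T. ✓
2: not p is T, Diamond not p is F. ✗
3: not p is F, Diamond not p is F. ✓
4: not p is F, Diamond not p is F. ✓
5: not p is F, Diamond not p is F. ✓
6: not p is F, Diamond not p is T. ✓

{1, 3, 4, 5, 6}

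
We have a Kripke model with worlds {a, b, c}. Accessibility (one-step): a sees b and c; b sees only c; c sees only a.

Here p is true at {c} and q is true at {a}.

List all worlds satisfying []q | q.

a: []q is F, q is T. ✓
b: []q is F, q is F. ✗
c: []q is T, q is F. ✓

{a, c}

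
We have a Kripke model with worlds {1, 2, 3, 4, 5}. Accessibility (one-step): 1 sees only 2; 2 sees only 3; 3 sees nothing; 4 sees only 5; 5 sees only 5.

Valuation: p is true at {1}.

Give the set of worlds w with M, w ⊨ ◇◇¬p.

{1, 4, 5}

1: successors {2}; ◇¬p there: 2:T. ✓
2: successors {3}; ◇¬p there: 3:F. ✗
3: no successors, so ◇◇¬p fails. ✗
4: successors {5}; ◇¬p there: 5:T. ✓
5: successors {5}; ◇¬p there: 5:T. ✓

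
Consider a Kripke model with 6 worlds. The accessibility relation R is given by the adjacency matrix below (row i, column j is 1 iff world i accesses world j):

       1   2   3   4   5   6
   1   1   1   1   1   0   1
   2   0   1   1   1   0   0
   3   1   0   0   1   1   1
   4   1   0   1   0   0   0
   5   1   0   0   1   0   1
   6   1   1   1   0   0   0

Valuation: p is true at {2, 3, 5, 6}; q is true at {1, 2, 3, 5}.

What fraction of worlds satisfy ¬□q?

1: □q is F. ✓
2: □q is F. ✓
3: □q is F. ✓
4: □q is T. ✗
5: □q is F. ✓
6: □q is T. ✗
That's 4 of 6 worlds, so 4/6 = 2/3.

2/3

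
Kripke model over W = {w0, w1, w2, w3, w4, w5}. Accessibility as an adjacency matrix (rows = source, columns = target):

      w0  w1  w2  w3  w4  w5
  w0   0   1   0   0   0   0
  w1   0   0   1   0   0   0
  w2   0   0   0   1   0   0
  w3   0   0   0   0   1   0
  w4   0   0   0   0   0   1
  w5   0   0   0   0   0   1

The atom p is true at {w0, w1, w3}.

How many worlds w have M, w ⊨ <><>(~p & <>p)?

1

w0: successors {w1}; <>(~p & <>p) there: w1:T. ✓
w1: successors {w2}; <>(~p & <>p) there: w2:F. ✗
w2: successors {w3}; <>(~p & <>p) there: w3:F. ✗
w3: successors {w4}; <>(~p & <>p) there: w4:F. ✗
w4: successors {w5}; <>(~p & <>p) there: w5:F. ✗
w5: successors {w5}; <>(~p & <>p) there: w5:F. ✗
Satisfying worlds: {w0}.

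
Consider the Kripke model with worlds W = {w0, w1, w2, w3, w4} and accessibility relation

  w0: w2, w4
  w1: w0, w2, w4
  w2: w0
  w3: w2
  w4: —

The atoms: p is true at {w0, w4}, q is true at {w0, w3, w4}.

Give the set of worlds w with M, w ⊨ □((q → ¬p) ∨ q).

w0: successors {w2, w4}; (q → ¬p) ∨ q there: w2:T, w4:T. ✓
w1: successors {w0, w2, w4}; (q → ¬p) ∨ q there: w0:T, w2:T, w4:T. ✓
w2: successors {w0}; (q → ¬p) ∨ q there: w0:T. ✓
w3: successors {w2}; (q → ¬p) ∨ q there: w2:T. ✓
w4: no successors, so □((q → ¬p) ∨ q) holds vacuously. ✓

{w0, w1, w2, w3, w4}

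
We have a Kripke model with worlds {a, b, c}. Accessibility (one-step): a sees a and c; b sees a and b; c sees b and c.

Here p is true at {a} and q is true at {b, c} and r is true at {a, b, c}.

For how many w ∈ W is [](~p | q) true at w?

1

a: successors {a, c}; ~p | q there: a:F, c:T. ✗
b: successors {a, b}; ~p | q there: a:F, b:T. ✗
c: successors {b, c}; ~p | q there: b:T, c:T. ✓
Satisfying worlds: {c}.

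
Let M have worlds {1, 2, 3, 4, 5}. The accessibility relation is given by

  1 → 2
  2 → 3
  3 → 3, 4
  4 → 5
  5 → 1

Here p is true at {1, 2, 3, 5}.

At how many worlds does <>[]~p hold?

1: successors {2}; []~p there: 2:F. ✗
2: successors {3}; []~p there: 3:F. ✗
3: successors {3, 4}; []~p there: 3:F, 4:F. ✗
4: successors {5}; []~p there: 5:F. ✗
5: successors {1}; []~p there: 1:F. ✗
Satisfying worlds: ∅.

0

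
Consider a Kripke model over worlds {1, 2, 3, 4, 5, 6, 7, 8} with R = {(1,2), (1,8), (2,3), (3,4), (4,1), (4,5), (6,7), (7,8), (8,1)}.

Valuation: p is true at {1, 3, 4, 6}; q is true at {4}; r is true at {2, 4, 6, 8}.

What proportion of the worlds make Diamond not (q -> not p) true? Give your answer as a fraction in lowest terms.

1/8

1: successors {2, 8}; not (q -> not p) there: 2:F, 8:F. ✗
2: successors {3}; not (q -> not p) there: 3:F. ✗
3: successors {4}; not (q -> not p) there: 4:T. ✓
4: successors {1, 5}; not (q -> not p) there: 1:F, 5:F. ✗
5: no successors, so Diamond not (q -> not p) fails. ✗
6: successors {7}; not (q -> not p) there: 7:F. ✗
7: successors {8}; not (q -> not p) there: 8:F. ✗
8: successors {1}; not (q -> not p) there: 1:F. ✗
That's 1 of 8 worlds, so 1/8.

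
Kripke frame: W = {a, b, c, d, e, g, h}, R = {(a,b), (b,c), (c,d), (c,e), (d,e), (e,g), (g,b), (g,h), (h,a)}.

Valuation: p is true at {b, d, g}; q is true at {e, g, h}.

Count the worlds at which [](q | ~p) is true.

a: successors {b}; q | ~p there: b:F. ✗
b: successors {c}; q | ~p there: c:T. ✓
c: successors {d, e}; q | ~p there: d:F, e:T. ✗
d: successors {e}; q | ~p there: e:T. ✓
e: successors {g}; q | ~p there: g:T. ✓
g: successors {b, h}; q | ~p there: b:F, h:T. ✗
h: successors {a}; q | ~p there: a:T. ✓
Satisfying worlds: {b, d, e, h}.

4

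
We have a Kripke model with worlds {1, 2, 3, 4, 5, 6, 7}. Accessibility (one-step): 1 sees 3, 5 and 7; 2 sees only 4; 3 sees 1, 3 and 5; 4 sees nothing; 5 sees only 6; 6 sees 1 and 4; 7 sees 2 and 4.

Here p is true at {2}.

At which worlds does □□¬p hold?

{2, 3, 4, 5, 6, 7}

1: successors {3, 5, 7}; □¬p there: 3:T, 5:T, 7:F. ✗
2: successors {4}; □¬p there: 4:T. ✓
3: successors {1, 3, 5}; □¬p there: 1:T, 3:T, 5:T. ✓
4: no successors, so □□¬p holds vacuously. ✓
5: successors {6}; □¬p there: 6:T. ✓
6: successors {1, 4}; □¬p there: 1:T, 4:T. ✓
7: successors {2, 4}; □¬p there: 2:T, 4:T. ✓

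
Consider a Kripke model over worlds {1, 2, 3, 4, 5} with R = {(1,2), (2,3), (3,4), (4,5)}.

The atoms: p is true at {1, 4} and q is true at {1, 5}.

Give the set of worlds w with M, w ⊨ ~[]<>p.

1: []<>p is F. ✓
2: []<>p is T. ✗
3: []<>p is F. ✓
4: []<>p is F. ✓
5: []<>p is T. ✗

{1, 3, 4}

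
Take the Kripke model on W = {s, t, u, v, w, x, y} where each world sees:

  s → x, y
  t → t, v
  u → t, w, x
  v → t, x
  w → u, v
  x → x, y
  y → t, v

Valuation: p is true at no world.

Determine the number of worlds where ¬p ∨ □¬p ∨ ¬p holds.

7

s: ¬p is T, □¬p ∨ ¬p is T. ✓
t: ¬p is T, □¬p ∨ ¬p is T. ✓
u: ¬p is T, □¬p ∨ ¬p is T. ✓
v: ¬p is T, □¬p ∨ ¬p is T. ✓
w: ¬p is T, □¬p ∨ ¬p is T. ✓
x: ¬p is T, □¬p ∨ ¬p is T. ✓
y: ¬p is T, □¬p ∨ ¬p is T. ✓
Satisfying worlds: {s, t, u, v, w, x, y}.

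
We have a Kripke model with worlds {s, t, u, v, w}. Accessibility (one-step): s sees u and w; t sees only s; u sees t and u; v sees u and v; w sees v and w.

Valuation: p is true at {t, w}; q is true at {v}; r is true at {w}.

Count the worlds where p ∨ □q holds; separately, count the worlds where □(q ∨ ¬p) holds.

For p ∨ □q:
s: p is F, □q is F. ✗
t: p is T, □q is F. ✓
u: p is F, □q is F. ✗
v: p is F, □q is F. ✗
w: p is T, □q is F. ✓
— 2 worlds.
For □(q ∨ ¬p):
s: successors {u, w}; q ∨ ¬p there: u:T, w:F. ✗
t: successors {s}; q ∨ ¬p there: s:T. ✓
u: successors {t, u}; q ∨ ¬p there: t:F, u:T. ✗
v: successors {u, v}; q ∨ ¬p there: u:T, v:T. ✓
w: successors {v, w}; q ∨ ¬p there: v:T, w:F. ✗
— 2 worlds.

2 and 2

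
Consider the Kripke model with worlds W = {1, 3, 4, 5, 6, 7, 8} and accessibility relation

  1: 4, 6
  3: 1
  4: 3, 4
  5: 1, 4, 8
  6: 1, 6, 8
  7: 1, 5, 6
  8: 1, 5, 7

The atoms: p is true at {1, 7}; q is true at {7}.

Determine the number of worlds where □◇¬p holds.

1: successors {4, 6}; ◇¬p there: 4:T, 6:T. ✓
3: successors {1}; ◇¬p there: 1:T. ✓
4: successors {3, 4}; ◇¬p there: 3:F, 4:T. ✗
5: successors {1, 4, 8}; ◇¬p there: 1:T, 4:T, 8:T. ✓
6: successors {1, 6, 8}; ◇¬p there: 1:T, 6:T, 8:T. ✓
7: successors {1, 5, 6}; ◇¬p there: 1:T, 5:T, 6:T. ✓
8: successors {1, 5, 7}; ◇¬p there: 1:T, 5:T, 7:T. ✓
Satisfying worlds: {1, 3, 5, 6, 7, 8}.

6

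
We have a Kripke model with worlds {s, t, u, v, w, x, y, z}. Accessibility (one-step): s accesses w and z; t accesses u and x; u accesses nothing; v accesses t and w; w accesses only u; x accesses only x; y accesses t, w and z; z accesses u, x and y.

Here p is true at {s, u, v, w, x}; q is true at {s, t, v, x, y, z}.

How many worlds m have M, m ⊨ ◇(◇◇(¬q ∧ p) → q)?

s: successors {w, z}; ◇◇(¬q ∧ p) → q there: w:T, z:T. ✓
t: successors {u, x}; ◇◇(¬q ∧ p) → q there: u:T, x:T. ✓
u: no successors, so ◇(◇◇(¬q ∧ p) → q) fails. ✗
v: successors {t, w}; ◇◇(¬q ∧ p) → q there: t:T, w:T. ✓
w: successors {u}; ◇◇(¬q ∧ p) → q there: u:T. ✓
x: successors {x}; ◇◇(¬q ∧ p) → q there: x:T. ✓
y: successors {t, w, z}; ◇◇(¬q ∧ p) → q there: t:T, w:T, z:T. ✓
z: successors {u, x, y}; ◇◇(¬q ∧ p) → q there: u:T, x:T, y:T. ✓
Satisfying worlds: {s, t, v, w, x, y, z}.

7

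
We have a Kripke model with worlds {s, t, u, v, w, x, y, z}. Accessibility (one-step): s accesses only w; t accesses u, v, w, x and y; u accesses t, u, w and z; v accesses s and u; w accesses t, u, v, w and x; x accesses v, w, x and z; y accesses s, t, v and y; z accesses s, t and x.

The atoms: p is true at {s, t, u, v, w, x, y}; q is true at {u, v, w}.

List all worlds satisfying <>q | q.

{s, t, u, v, w, x, y}

s: <>q is T, q is F. ✓
t: <>q is T, q is F. ✓
u: <>q is T, q is T. ✓
v: <>q is T, q is T. ✓
w: <>q is T, q is T. ✓
x: <>q is T, q is F. ✓
y: <>q is T, q is F. ✓
z: <>q is F, q is F. ✗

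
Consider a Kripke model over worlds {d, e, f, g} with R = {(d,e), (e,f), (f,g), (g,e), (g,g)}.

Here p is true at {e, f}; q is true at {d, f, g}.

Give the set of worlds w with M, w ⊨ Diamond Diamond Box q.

d: successors {e}; Diamond Box q there: e:T. ✓
e: successors {f}; Diamond Box q there: f:F. ✗
f: successors {g}; Diamond Box q there: g:T. ✓
g: successors {e, g}; Diamond Box q there: e:T, g:T. ✓

{d, f, g}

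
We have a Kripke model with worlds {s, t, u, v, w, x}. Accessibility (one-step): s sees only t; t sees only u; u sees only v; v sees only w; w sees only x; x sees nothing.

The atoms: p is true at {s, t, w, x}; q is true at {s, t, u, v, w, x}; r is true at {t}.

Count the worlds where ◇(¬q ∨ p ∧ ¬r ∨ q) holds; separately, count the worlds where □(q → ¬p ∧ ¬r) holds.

5 and 3

For ◇(¬q ∨ p ∧ ¬r ∨ q):
s: successors {t}; ¬q ∨ p ∧ ¬r ∨ q there: t:T. ✓
t: successors {u}; ¬q ∨ p ∧ ¬r ∨ q there: u:T. ✓
u: successors {v}; ¬q ∨ p ∧ ¬r ∨ q there: v:T. ✓
v: successors {w}; ¬q ∨ p ∧ ¬r ∨ q there: w:T. ✓
w: successors {x}; ¬q ∨ p ∧ ¬r ∨ q there: x:T. ✓
x: no successors, so ◇(¬q ∨ p ∧ ¬r ∨ q) fails. ✗
— 5 worlds.
For □(q → ¬p ∧ ¬r):
s: successors {t}; q → ¬p ∧ ¬r there: t:F. ✗
t: successors {u}; q → ¬p ∧ ¬r there: u:T. ✓
u: successors {v}; q → ¬p ∧ ¬r there: v:T. ✓
v: successors {w}; q → ¬p ∧ ¬r there: w:F. ✗
w: successors {x}; q → ¬p ∧ ¬r there: x:F. ✗
x: no successors, so □(q → ¬p ∧ ¬r) holds vacuously. ✓
— 3 worlds.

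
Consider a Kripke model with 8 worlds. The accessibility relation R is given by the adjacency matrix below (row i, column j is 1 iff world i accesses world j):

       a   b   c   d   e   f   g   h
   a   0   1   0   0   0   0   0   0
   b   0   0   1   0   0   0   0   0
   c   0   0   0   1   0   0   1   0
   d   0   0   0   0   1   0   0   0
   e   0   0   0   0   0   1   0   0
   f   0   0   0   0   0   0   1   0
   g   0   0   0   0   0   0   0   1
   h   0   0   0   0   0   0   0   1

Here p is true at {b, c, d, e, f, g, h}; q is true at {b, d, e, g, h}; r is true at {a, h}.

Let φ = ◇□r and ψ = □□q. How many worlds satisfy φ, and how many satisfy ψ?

4 and 6

For ◇□r:
a: successors {b}; □r there: b:F. ✗
b: successors {c}; □r there: c:F. ✗
c: successors {d, g}; □r there: d:F, g:T. ✓
d: successors {e}; □r there: e:F. ✗
e: successors {f}; □r there: f:F. ✗
f: successors {g}; □r there: g:T. ✓
g: successors {h}; □r there: h:T. ✓
h: successors {h}; □r there: h:T. ✓
— 4 worlds.
For □□q:
a: successors {b}; □q there: b:F. ✗
b: successors {c}; □q there: c:T. ✓
c: successors {d, g}; □q there: d:T, g:T. ✓
d: successors {e}; □q there: e:F. ✗
e: successors {f}; □q there: f:T. ✓
f: successors {g}; □q there: g:T. ✓
g: successors {h}; □q there: h:T. ✓
h: successors {h}; □q there: h:T. ✓
— 6 worlds.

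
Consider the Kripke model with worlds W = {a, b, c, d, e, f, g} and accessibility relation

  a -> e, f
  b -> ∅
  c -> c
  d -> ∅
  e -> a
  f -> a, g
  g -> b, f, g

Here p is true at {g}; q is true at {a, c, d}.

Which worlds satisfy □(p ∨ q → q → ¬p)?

a: successors {e, f}; p ∨ q → q → ¬p there: e:T, f:T. ✓
b: no successors, so □(p ∨ q → q → ¬p) holds vacuously. ✓
c: successors {c}; p ∨ q → q → ¬p there: c:T. ✓
d: no successors, so □(p ∨ q → q → ¬p) holds vacuously. ✓
e: successors {a}; p ∨ q → q → ¬p there: a:T. ✓
f: successors {a, g}; p ∨ q → q → ¬p there: a:T, g:T. ✓
g: successors {b, f, g}; p ∨ q → q → ¬p there: b:T, f:T, g:T. ✓

{a, b, c, d, e, f, g}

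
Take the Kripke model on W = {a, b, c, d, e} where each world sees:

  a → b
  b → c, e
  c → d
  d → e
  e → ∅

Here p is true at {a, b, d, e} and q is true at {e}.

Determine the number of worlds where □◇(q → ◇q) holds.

2

a: successors {b}; ◇(q → ◇q) there: b:T. ✓
b: successors {c, e}; ◇(q → ◇q) there: c:T, e:F. ✗
c: successors {d}; ◇(q → ◇q) there: d:F. ✗
d: successors {e}; ◇(q → ◇q) there: e:F. ✗
e: no successors, so □◇(q → ◇q) holds vacuously. ✓
Satisfying worlds: {a, e}.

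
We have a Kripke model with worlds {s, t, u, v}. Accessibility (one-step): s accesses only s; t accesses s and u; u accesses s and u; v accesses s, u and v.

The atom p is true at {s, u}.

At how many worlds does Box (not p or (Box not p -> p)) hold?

s: successors {s}; not p or (Box not p -> p) there: s:T. ✓
t: successors {s, u}; not p or (Box not p -> p) there: s:T, u:T. ✓
u: successors {s, u}; not p or (Box not p -> p) there: s:T, u:T. ✓
v: successors {s, u, v}; not p or (Box not p -> p) there: s:T, u:T, v:T. ✓
Satisfying worlds: {s, t, u, v}.

4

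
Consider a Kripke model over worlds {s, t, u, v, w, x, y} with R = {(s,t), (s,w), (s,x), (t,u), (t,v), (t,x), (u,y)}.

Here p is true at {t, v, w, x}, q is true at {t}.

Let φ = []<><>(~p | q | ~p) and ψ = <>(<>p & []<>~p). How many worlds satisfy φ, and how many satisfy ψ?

4 and 0

For []<><>(~p | q | ~p):
s: successors {t, w, x}; <><>(~p | q | ~p) there: t:T, w:F, x:F. ✗
t: successors {u, v, x}; <><>(~p | q | ~p) there: u:F, v:F, x:F. ✗
u: successors {y}; <><>(~p | q | ~p) there: y:F. ✗
v: no successors, so []<><>(~p | q | ~p) holds vacuously. ✓
w: no successors, so []<><>(~p | q | ~p) holds vacuously. ✓
x: no successors, so []<><>(~p | q | ~p) holds vacuously. ✓
y: no successors, so []<><>(~p | q | ~p) holds vacuously. ✓
— 4 worlds.
For <>(<>p & []<>~p):
s: successors {t, w, x}; <>p & []<>~p there: t:F, w:F, x:F. ✗
t: successors {u, v, x}; <>p & []<>~p there: u:F, v:F, x:F. ✗
u: successors {y}; <>p & []<>~p there: y:F. ✗
v: no successors, so <>(<>p & []<>~p) fails. ✗
w: no successors, so <>(<>p & []<>~p) fails. ✗
x: no successors, so <>(<>p & []<>~p) fails. ✗
y: no successors, so <>(<>p & []<>~p) fails. ✗
— 0 worlds.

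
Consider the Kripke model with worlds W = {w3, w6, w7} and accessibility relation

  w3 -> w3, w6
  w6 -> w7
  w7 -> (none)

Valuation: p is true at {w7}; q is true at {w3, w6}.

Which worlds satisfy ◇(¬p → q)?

{w3, w6}

w3: successors {w3, w6}; ¬p → q there: w3:T, w6:T. ✓
w6: successors {w7}; ¬p → q there: w7:T. ✓
w7: no successors, so ◇(¬p → q) fails. ✗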